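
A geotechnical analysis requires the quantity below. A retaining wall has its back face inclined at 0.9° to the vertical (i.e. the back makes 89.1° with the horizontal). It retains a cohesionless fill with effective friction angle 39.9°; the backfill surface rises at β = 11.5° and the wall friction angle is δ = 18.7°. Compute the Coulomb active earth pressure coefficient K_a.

0.232

K_a = sin²(α+φ) / [sin²α · sin(α−δ) · (1 + √{sin(φ+δ)sin(φ−β) / (sin(α−δ)sin(α+β))})²].
With α = 89.1°, φ = 39.9°, δ = 18.7°, β = 11.5°: K_a = 0.2321.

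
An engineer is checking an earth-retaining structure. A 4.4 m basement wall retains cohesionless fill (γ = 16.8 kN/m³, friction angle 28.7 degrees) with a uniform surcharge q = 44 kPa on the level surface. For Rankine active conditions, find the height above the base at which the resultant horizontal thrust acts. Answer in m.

1.87 m

K_a = 0.3511.
Triangular part P₁ = ½K_aγH² = 57.10 at H/3 = 1.467 m; rectangular part P₂ = K_a q H = 67.98 at H/2 = 2.200 m.
ȳ = (P₁·1.467 + P₂·2.200)/(P₁+P₂) = 1.865 m.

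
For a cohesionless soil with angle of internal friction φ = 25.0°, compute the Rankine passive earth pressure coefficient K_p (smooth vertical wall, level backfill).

K_p = (1 + sin φ)/(1 − sin φ) = tan²(45° + 25.0°/2) = 2.464.

2.46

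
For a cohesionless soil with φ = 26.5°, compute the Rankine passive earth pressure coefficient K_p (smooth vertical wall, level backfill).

K_p = (1 + sin φ)/(1 − sin φ) = tan²(45° + 26.5°/2) = 2.611.

2.61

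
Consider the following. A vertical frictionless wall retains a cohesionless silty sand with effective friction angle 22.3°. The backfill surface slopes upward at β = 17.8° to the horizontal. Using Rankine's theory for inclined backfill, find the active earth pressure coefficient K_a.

0.588

K_a = cos β · (cos β − √(cos²β − cos²φ)) / (cos β + √(cos²β − cos²φ)).
cos β = 0.9521, cos φ = 0.9252, √(cos²β − cos²φ) = 0.2248.
K_a = 0.9521 × (0.9521 − 0.2248)/(0.9521 + 0.2248) = 0.5884.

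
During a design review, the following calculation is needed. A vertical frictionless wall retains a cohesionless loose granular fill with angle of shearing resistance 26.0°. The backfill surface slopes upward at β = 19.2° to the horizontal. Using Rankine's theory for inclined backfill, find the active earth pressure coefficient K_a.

K_a = cos β · (cos β − √(cos²β − cos²φ)) / (cos β + √(cos²β − cos²φ)).
cos β = 0.9444, cos φ = 0.8988, √(cos²β − cos²φ) = 0.2899.
K_a = 0.9444 × (0.9444 − 0.2899)/(0.9444 + 0.2899) = 0.5008.

0.501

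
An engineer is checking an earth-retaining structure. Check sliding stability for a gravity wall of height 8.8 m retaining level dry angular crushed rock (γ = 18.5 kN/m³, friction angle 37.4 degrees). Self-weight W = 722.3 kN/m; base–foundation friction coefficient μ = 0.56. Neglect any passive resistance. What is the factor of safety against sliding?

K_a = tan²(45° − 37.4°/2) = 0.2443.
P_a = ½K_aγH² = 0.5×0.2443×18.5×8.8² = 175.0 kN/m, acting at H/3 = 2.933 m above the base.
FS_sliding = μW / P_a = 0.56×722.3 / 175.0 = 2.312.

2.31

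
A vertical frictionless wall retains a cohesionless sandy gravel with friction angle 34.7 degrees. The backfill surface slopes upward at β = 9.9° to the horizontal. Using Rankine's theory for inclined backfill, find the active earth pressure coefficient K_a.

K_a = cos β · (cos β − √(cos²β − cos²φ)) / (cos β + √(cos²β − cos²φ)).
cos β = 0.9851, cos φ = 0.8221, √(cos²β − cos²φ) = 0.5427.
K_a = 0.9851 × (0.9851 − 0.5427)/(0.9851 + 0.5427) = 0.2853.

0.285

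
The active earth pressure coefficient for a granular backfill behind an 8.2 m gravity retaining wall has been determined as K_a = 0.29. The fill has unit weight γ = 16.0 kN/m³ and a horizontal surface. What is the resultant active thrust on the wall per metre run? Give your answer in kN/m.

P = ½ K_a γ H² = 0.5 × 0.29 × 16.0 × 8.2² = 156.0 kN/m.

156 kN/m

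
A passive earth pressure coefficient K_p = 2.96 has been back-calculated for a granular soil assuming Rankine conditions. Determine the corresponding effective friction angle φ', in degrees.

29.7°

K_p = (1+sin φ)/(1−sin φ) ⇒ sin φ = (K_p − 1)/(K_p + 1) = 0.4949.
φ = arcsin(0.4949) = 29.67°.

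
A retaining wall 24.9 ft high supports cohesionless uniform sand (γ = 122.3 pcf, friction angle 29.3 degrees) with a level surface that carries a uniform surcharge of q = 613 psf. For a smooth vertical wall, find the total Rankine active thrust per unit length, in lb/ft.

K_a = tan²(45° − φ/2) = 0.3428.
Soil triangle: ½ K_a γ H² = 0.5×0.3428×122.3×24.9² = 13000 lb/ft.
Surcharge rectangle: K_a q H = 0.3428×613×24.9 = 5233 lb/ft.
Total = 13000 + 5233 = 18230 lb/ft.

18200 lb/ft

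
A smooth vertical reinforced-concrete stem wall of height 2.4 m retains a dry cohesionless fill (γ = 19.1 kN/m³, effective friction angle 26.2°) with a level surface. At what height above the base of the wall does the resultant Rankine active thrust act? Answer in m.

0.800 m

K_a = 0.3874.
The pressure distribution is triangular, so the resultant acts at H/3 above the base = 2.4/3 = 0.8000 m.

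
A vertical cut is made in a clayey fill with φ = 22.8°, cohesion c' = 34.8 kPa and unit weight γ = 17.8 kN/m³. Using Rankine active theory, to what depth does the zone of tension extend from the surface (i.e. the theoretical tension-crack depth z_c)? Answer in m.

K_a = tan²(45° − 22.8°/2) = 0.4414; √K_a = 0.6644.
The active pressure is zero where K_a γ z = 2c√K_a, so z_c = 2c/(γ√K_a) = 2×34.8/(17.8×0.6644) = 5.885 m.

5.89 m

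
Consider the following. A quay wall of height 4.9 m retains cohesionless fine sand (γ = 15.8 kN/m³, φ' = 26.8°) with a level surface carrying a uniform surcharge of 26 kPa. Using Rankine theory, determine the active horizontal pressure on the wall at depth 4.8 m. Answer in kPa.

38.5 kPa

K_a = (1 − sin φ)/(1 + sin φ) = 0.3785.
σ_v = γz + q = 15.8 × 4.8 + 26 = 101.8 kPa.
σ_h = K_a σ_v = 0.3785 × 101.8 = 38.54 kPa.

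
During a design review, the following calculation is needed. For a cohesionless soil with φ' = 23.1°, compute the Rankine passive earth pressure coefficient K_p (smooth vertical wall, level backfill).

K_p = (1 + sin φ)/(1 − sin φ) = tan²(45° + 23.1°/2) = 2.291.

2.29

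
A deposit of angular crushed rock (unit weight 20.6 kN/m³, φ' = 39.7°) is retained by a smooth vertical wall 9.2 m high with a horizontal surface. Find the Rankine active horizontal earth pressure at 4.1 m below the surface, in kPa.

K_a = (1 − sin φ)/(1 + sin φ) = 0.2204.
σ_h = K_a γ z = 0.2204 × 20.6 × 4.1 = 18.62 kPa.

18.6 kPa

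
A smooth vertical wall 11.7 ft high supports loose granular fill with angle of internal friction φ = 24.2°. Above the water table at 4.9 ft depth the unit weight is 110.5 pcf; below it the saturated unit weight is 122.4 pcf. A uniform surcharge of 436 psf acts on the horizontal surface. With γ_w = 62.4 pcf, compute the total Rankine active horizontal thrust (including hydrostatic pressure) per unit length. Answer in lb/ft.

6250 lb/ft

K_a = tan²(45° − φ/2) = 0.4185.
γ' = 122.4 − 62.4 = 60.00 pcf. h₂ = H − d_w = 6.8 ft.
σ'_h: at surface K_a·q = 182.5; at WT K_a(q+γd_w) = 409.1; at base K_a(q+γd_w+γ'h₂) = 579.8 psf.
P₁ = ½(182.5+409.1)×4.9 = 1449; P₂ = ½(409.1+579.8)×6.8 = 3362; P_w = ½γ_w h₂² = 1443.
Total = 1449+3362+1443 = 6254 lb/ft.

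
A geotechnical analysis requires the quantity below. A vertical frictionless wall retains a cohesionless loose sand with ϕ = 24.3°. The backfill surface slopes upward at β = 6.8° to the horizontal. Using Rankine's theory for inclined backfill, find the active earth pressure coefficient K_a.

0.429

K_a = cos β · (cos β − √(cos²β − cos²φ)) / (cos β + √(cos²β − cos²φ)).
cos β = 0.9930, cos φ = 0.9114, √(cos²β − cos²φ) = 0.3941.
K_a = 0.9930 × (0.9930 − 0.3941)/(0.9930 + 0.3941) = 0.4287.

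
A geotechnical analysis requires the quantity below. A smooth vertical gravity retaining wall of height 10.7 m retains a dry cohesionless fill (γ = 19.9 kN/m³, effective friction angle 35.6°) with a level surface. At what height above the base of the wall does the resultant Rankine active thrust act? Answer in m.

K_a = 0.2641.
The pressure distribution is triangular, so the resultant acts at H/3 above the base = 10.7/3 = 3.567 m.

3.57 m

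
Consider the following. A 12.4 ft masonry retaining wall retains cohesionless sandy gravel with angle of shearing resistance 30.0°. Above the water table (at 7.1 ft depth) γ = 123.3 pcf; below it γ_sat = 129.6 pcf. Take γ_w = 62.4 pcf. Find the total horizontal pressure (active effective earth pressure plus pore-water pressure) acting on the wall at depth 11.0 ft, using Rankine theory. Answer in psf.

623 psf

K_a = (1 − sin φ)/(1 + sin φ) = 0.3333.
γ' = 129.6 − 62.4 = 67.20 pcf.
Effective vertical stress at 11.0 ft: σ'_v = 123.3×7.1 + 67.20×3.90 = 1138 psf.
σ'_h = K_a σ'_v = 0.3333 × 1138 = 379.2 psf; u = γ_w × 3.90 = 243.4 psf.
Total σ_h = 379.2 + 243.4 = 622.5 psf.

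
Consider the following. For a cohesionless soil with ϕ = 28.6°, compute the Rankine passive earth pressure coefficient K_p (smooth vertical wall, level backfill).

K_p = (1 + sin φ)/(1 − sin φ) = tan²(45° + 28.6°/2) = 2.837.

2.84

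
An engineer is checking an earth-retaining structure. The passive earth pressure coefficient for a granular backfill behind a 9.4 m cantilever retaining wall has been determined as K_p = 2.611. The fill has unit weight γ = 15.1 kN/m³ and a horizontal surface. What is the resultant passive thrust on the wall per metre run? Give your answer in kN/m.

1740 kN/m

P = ½ K_p γ H² = 0.5 × 2.611 × 15.1 × 9.4² = 1742 kN/m.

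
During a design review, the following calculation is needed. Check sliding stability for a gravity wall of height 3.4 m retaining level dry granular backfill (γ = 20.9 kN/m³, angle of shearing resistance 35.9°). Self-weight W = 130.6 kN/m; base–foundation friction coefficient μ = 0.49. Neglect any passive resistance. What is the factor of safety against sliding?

2.03

K_a = tan²(45° − 35.9°/2) = 0.2607.
P_a = ½K_aγH² = 0.5×0.2607×20.9×3.4² = 31.50 kN/m, acting at H/3 = 1.133 m above the base.
FS_sliding = μW / P_a = 0.49×130.6 / 31.50 = 2.032.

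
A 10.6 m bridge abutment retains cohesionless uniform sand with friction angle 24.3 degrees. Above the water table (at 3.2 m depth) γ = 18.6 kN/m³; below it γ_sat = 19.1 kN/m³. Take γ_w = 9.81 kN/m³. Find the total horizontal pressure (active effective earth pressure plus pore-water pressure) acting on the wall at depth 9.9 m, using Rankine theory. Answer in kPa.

116 kPa

K_a = (1 − sin φ)/(1 + sin φ) = 0.4169.
γ' = 19.1 − 9.81 = 9.290 kN/m³.
Effective vertical stress at 9.9 m: σ'_v = 18.6×3.2 + 9.290×6.70 = 121.8 kPa.
σ'_h = K_a σ'_v = 0.4169 × 121.8 = 50.77 kPa; u = γ_w × 6.70 = 65.73 kPa.
Total σ_h = 50.77 + 65.73 = 116.5 kPa.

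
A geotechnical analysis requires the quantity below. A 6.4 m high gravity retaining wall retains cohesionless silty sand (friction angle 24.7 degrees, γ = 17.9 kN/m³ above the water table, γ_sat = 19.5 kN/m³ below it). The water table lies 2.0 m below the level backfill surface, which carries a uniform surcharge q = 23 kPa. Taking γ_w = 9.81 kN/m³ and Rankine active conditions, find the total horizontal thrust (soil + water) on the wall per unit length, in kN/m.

273 kN/m

K_a = tan²(45° − φ/2) = 0.4106.
γ' = 19.5 − 9.81 = 9.690 kN/m³. h₂ = H − d_w = 4.4 m.
σ'_h: at surface K_a·q = 9.443; at WT K_a(q+γd_w) = 24.14; at base K_a(q+γd_w+γ'h₂) = 41.65 kPa.
P₁ = ½(9.443+24.14)×2.0 = 33.58; P₂ = ½(24.14+41.65)×4.4 = 144.7; P_w = ½γ_w h₂² = 94.96.
Total = 33.58+144.7+94.96 = 273.3 kN/m.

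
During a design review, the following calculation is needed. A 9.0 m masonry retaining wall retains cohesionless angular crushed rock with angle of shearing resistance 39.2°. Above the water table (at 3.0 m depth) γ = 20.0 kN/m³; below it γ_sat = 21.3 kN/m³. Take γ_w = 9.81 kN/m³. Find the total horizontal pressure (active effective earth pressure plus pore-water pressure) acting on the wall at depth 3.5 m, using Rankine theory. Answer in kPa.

19.7 kPa

K_a = (1 − sin φ)/(1 + sin φ) = 0.2255.
γ' = 21.3 − 9.81 = 11.49 kN/m³.
Effective vertical stress at 3.5 m: σ'_v = 20.0×3.0 + 11.49×0.500 = 65.75 kPa.
σ'_h = K_a σ'_v = 0.2255 × 65.75 = 14.82 kPa; u = γ_w × 0.500 = 4.905 kPa.
Total σ_h = 14.82 + 4.905 = 19.73 kPa.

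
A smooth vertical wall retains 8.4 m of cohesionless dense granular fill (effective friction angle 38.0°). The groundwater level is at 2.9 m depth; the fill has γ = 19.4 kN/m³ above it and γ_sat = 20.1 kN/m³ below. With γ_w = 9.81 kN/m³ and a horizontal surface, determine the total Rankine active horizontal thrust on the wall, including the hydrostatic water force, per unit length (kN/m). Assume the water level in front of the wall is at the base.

278 kN/m

K_a = tan²(45° − φ/2) = 0.2379.
γ' = 20.1 − 9.81 = 10.29 kN/m³. Depth below WT = 5.5 m.
σ'_h at WT = K_a γ d_w = 13.38 kPa; at base = 13.38 + K_a γ' × 5.5 = 26.85 kPa.
P₁ (0–2.9 m) = ½×13.38×2.9 = 19.41. P₂ (2.9–8.4 m) = ½(13.38+26.85)×5.5 = 110.6.
P_w = ½ γ_w h₂² = 0.5×9.81×5.5² = 148.4. Total = 19.41+110.6+148.4 = 278.4 kN/m.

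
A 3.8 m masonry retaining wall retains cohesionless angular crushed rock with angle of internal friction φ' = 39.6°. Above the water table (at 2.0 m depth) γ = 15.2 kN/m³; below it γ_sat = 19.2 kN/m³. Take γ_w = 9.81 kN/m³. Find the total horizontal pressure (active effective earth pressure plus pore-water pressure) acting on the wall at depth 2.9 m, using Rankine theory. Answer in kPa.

17.4 kPa

K_a = (1 − sin φ)/(1 + sin φ) = 0.2214.
γ' = 19.2 − 9.81 = 9.390 kN/m³.
Effective vertical stress at 2.9 m: σ'_v = 15.2×2.0 + 9.390×0.900 = 38.85 kPa.
σ'_h = K_a σ'_v = 0.2214 × 38.85 = 8.603 kPa; u = γ_w × 0.900 = 8.829 kPa.
Total σ_h = 8.603 + 8.829 = 17.43 kPa.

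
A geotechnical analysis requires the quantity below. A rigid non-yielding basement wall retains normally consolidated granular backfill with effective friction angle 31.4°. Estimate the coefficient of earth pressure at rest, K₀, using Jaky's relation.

K₀ = 1 − sin φ' = 1 − sin 31.4° = 0.4790.

0.479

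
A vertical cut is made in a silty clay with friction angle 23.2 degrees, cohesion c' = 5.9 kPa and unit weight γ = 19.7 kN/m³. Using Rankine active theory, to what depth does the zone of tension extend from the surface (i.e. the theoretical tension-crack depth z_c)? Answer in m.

K_a = tan²(45° − 23.2°/2) = 0.4348; √K_a = 0.6594.
The active pressure is zero where K_a γ z = 2c√K_a, so z_c = 2c/(γ√K_a) = 2×5.9/(19.7×0.6594) = 0.9084 m.

0.908 m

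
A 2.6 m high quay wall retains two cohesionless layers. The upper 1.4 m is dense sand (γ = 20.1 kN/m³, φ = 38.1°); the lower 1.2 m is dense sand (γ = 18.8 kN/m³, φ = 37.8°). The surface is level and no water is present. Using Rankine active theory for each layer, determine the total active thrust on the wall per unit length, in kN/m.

K_a1 = tan²(45°−38.1°/2) = 0.2368; K_a2 = tan²(45°−37.8°/2) = 0.2400.
Layer 1: σ at base = K_a1 γ₁ h₁ = 6.664 kPa; P₁ = ½×6.664×1.4 = 4.665.
Layer 2: σ_v at top = γ₁h₁ = 28.14; σ_h top = K_a2×28.14 = 6.754; σ_h base = K_a2×(28.14+18.8×1.2) = 12.17.
P₂ = ½(6.754+12.17)×1.2 = 11.35. Total P_a = 4.665+11.35 = 16.02 kN/m.

16.0 kN/m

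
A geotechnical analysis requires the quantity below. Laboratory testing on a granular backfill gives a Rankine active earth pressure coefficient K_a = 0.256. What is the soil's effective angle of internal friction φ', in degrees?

K_a = tan²(45° − φ/2) ⇒ 45° − φ/2 = arctan(√0.256) = 26.84°.
φ = 2(45° − 26.84°) = 36.32°.

36.3°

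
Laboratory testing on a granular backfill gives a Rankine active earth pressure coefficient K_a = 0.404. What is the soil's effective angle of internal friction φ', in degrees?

25.1°

K_a = tan²(45° − φ/2) ⇒ 45° − φ/2 = arctan(√0.404) = 32.44°.
φ = 2(45° − 32.44°) = 25.12°.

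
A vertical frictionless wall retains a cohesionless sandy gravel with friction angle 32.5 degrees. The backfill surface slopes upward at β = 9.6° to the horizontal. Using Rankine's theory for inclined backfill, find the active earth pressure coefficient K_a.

0.313

K_a = cos β · (cos β − √(cos²β − cos²φ)) / (cos β + √(cos²β − cos²φ)).
cos β = 0.9860, cos φ = 0.8434, √(cos²β − cos²φ) = 0.5108.
K_a = 0.9860 × (0.9860 − 0.5108)/(0.9860 + 0.5108) = 0.3131.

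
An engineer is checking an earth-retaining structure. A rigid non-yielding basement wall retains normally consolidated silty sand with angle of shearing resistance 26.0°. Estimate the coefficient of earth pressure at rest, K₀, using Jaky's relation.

K₀ = 1 − sin φ' = 1 − sin 26.0° = 0.5616.

0.562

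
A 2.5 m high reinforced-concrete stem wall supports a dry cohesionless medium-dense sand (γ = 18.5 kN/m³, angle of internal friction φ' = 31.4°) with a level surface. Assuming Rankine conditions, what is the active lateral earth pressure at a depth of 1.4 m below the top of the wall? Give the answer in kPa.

K_a = (1 − sin φ)/(1 + sin φ) = 0.3149.
σ_h = K_a γ z = 0.3149 × 18.5 × 1.4 = 8.156 kPa.

8.16 kPa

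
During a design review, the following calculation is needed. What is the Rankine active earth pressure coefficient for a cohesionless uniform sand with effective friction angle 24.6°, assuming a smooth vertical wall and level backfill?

0.412

K_a = tan²(45° − φ/2) = tan²(32.70°) = 0.4121.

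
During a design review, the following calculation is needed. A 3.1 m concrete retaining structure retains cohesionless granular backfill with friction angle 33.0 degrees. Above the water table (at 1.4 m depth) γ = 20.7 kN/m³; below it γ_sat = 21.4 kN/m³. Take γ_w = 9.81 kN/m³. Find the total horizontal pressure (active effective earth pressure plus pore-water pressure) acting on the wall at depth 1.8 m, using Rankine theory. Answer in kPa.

13.8 kPa

K_a = (1 − sin φ)/(1 + sin φ) = 0.2948.
γ' = 21.4 − 9.81 = 11.59 kN/m³.
Effective vertical stress at 1.8 m: σ'_v = 20.7×1.4 + 11.59×0.400 = 33.62 kPa.
σ'_h = K_a σ'_v = 0.2948 × 33.62 = 9.910 kPa; u = γ_w × 0.400 = 3.924 kPa.
Total σ_h = 9.910 + 3.924 = 13.83 kPa.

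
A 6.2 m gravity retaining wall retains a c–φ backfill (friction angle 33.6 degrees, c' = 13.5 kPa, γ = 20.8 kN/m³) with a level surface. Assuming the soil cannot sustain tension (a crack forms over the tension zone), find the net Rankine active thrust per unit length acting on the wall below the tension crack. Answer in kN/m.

42.7 kN/m

K_a = 0.2875; √K_a = 0.5362.
Tension-crack depth z_c = 2c/(γ√K_a) = 2×13.5/(20.8×0.5362) = 2.421 m.
σ_a at base = K_a γ H − 2c√K_a = 0.2875×20.8×6.2 − 2×13.5×0.5362 = 22.60 kPa.
P_a = ½ × 22.60 × (H − z_c) = 0.5×22.60×3.779 = 42.70 kN/m.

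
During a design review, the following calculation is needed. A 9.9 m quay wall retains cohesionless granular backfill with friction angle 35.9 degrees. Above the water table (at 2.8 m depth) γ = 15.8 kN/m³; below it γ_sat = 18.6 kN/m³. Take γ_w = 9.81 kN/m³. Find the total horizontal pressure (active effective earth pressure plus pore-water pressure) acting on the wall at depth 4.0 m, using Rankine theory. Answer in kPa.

K_a = (1 − sin φ)/(1 + sin φ) = 0.2607.
γ' = 18.6 − 9.81 = 8.790 kN/m³.
Effective vertical stress at 4.0 m: σ'_v = 15.8×2.8 + 8.790×1.20 = 54.79 kPa.
σ'_h = K_a σ'_v = 0.2607 × 54.79 = 14.29 kPa; u = γ_w × 1.20 = 11.77 kPa.
Total σ_h = 14.29 + 11.77 = 26.06 kPa.

26.1 kPa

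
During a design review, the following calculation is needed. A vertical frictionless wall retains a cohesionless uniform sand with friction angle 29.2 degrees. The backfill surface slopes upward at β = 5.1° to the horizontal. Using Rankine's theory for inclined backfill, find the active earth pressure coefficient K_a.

K_a = cos β · (cos β − √(cos²β − cos²φ)) / (cos β + √(cos²β − cos²φ)).
cos β = 0.9960, cos φ = 0.8729, √(cos²β − cos²φ) = 0.4797.
K_a = 0.9960 × (0.9960 − 0.4797)/(0.9960 + 0.4797) = 0.3485.

0.349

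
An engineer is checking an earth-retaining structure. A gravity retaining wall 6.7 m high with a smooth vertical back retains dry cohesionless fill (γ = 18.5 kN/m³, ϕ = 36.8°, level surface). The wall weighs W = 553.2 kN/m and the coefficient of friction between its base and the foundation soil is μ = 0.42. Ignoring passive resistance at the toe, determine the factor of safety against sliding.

2.23

K_a = tan²(45° − 36.8°/2) = 0.2508.
P_a = ½K_aγH² = 0.5×0.2508×18.5×6.7² = 104.1 kN/m, acting at H/3 = 2.233 m above the base.
FS_sliding = μW / P_a = 0.42×553.2 / 104.1 = 2.231.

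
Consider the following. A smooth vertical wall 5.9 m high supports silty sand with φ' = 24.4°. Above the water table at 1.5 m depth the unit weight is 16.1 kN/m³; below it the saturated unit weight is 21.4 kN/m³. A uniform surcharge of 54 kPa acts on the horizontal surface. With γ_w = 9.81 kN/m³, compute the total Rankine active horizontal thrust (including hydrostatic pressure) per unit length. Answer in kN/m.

326 kN/m

K_a = tan²(45° − φ/2) = 0.4153.
γ' = 21.4 − 9.81 = 11.59 kN/m³. h₂ = H − d_w = 4.4 m.
σ'_h: at surface K_a·q = 22.43; at WT K_a(q+γd_w) = 32.46; at base K_a(q+γd_w+γ'h₂) = 53.64 kPa.
P₁ = ½(22.43+32.46)×1.5 = 41.16; P₂ = ½(32.46+53.64)×4.4 = 189.4; P_w = ½γ_w h₂² = 94.96.
Total = 41.16+189.4+94.96 = 325.5 kN/m.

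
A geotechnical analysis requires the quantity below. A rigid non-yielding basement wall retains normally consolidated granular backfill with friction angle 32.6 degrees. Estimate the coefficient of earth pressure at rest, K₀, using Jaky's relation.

0.461

K₀ = 1 − sin φ' = 1 − sin 32.6° = 0.4612.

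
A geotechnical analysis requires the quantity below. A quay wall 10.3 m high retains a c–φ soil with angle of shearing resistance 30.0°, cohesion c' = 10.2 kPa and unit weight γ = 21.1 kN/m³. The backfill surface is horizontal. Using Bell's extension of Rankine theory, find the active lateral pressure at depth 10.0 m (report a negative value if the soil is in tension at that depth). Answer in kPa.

58.6 kPa

K_a = (1 − sin φ)/(1 + sin φ) = 0.3333.
σ_a = K_a γ z − 2c√K_a = 0.3333×21.1×10.0 − 2×10.2×0.5774 = 58.56 kPa.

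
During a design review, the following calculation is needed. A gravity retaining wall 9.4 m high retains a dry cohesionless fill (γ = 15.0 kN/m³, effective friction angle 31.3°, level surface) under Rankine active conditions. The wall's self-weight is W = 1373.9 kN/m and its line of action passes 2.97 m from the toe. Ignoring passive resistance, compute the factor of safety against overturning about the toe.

6.21

K_a = tan²(45° − 31.3°/2) = 0.3162.
P_a = ½K_aγH² = 0.5×0.3162×15.0×9.4² = 209.5 kN/m, acting at H/3 = 3.133 m above the base.
Overturning moment M_o = P_a × H/3 = 209.5 × 3.133 = 656.6.
Resisting moment M_r = W × 2.97 = 1373.9 × 2.97 = 4080.
FS_overturning = M_r/M_o = 4080/656.6 = 6.215.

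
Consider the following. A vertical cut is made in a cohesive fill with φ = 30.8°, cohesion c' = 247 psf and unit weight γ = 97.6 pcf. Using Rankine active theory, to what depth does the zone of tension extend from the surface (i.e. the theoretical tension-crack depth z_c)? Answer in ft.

8.91 ft

K_a = tan²(45° − 30.8°/2) = 0.3227; √K_a = 0.5681.
The active pressure is zero where K_a γ z = 2c√K_a, so z_c = 2c/(γ√K_a) = 2×247/(97.6×0.5681) = 8.910 ft.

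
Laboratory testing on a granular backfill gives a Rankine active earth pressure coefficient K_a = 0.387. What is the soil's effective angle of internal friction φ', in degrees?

K_a = tan²(45° − φ/2) ⇒ 45° − φ/2 = arctan(√0.387) = 31.89°.
φ = 2(45° − 31.89°) = 26.23°.

26.2°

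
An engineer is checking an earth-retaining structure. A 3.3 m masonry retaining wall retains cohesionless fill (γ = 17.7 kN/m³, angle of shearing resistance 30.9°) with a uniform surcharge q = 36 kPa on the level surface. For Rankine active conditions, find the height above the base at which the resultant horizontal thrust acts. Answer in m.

1.40 m

K_a = 0.3214.
Triangular part P₁ = ½K_aγH² = 30.98 at H/3 = 1.100 m; rectangular part P₂ = K_a q H = 38.18 at H/2 = 1.650 m.
ȳ = (P₁·1.100 + P₂·1.650)/(P₁+P₂) = 1.404 m.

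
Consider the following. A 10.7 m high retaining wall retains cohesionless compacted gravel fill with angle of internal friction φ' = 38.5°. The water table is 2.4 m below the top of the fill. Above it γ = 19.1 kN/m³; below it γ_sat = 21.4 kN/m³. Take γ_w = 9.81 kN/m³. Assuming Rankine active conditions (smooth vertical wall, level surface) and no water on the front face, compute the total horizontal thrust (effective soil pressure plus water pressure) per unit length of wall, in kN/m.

K_a = tan²(45° − φ/2) = 0.2327.
γ' = 21.4 − 9.81 = 11.59 kN/m³. Depth below WT = 8.3 m.
σ'_h at WT = K_a γ d_w = 10.66 kPa; at base = 10.66 + K_a γ' × 8.3 = 33.05 kPa.
P₁ (0–2.4 m) = ½×10.66×2.4 = 12.80. P₂ (2.4–10.7 m) = ½(10.66+33.05)×8.3 = 181.4.
P_w = ½ γ_w h₂² = 0.5×9.81×8.3² = 337.9. Total = 12.80+181.4+337.9 = 532.1 kN/m.

532 kN/m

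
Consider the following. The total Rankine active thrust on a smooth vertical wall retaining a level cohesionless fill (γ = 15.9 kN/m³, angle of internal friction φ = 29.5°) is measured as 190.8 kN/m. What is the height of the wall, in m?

8.40 m

K_a = 0.3401. P_a = ½ K_a γ H² ⇒ H = √(2P_a/(K_a γ)).
H = √(2×190.8/(0.3401×15.9)) = 8.400 m.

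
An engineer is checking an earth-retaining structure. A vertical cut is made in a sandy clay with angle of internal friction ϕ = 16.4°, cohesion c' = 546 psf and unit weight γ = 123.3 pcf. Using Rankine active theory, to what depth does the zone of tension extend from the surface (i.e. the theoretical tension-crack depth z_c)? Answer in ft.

K_a = tan²(45° − 16.4°/2) = 0.5596; √K_a = 0.7481.
The active pressure is zero where K_a γ z = 2c√K_a, so z_c = 2c/(γ√K_a) = 2×546/(123.3×0.7481) = 11.84 ft.

11.8 ft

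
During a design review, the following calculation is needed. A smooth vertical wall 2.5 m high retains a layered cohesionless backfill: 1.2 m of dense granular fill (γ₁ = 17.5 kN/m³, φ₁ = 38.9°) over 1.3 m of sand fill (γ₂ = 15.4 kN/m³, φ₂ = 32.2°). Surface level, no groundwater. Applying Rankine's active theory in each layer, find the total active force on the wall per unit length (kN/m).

K_a1 = tan²(45°−38.9°/2) = 0.2285; K_a2 = tan²(45°−32.2°/2) = 0.3047.
Layer 1: σ at base = K_a1 γ₁ h₁ = 4.799 kPa; P₁ = ½×4.799×1.2 = 2.879.
Layer 2: σ_v at top = γ₁h₁ = 21.00; σ_h top = K_a2×21.00 = 6.399; σ_h base = K_a2×(21.00+15.4×1.3) = 12.50.
P₂ = ½(6.399+12.50)×1.3 = 12.28. Total P_a = 2.879+12.28 = 15.16 kN/m.

15.2 kN/m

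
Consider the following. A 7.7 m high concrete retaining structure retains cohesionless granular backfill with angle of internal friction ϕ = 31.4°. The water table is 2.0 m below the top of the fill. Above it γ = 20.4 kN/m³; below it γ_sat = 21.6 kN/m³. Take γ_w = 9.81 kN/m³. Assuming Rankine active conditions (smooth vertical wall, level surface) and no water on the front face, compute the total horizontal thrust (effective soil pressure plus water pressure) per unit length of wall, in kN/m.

306 kN/m

K_a = tan²(45° − φ/2) = 0.3149.
γ' = 21.6 − 9.81 = 11.79 kN/m³. Depth below WT = 5.7 m.
σ'_h at WT = K_a γ d_w = 12.85 kPa; at base = 12.85 + K_a γ' × 5.7 = 34.01 kPa.
P₁ (0–2.0 m) = ½×12.85×2.0 = 12.85. P₂ (2.0–7.7 m) = ½(12.85+34.01)×5.7 = 133.6.
P_w = ½ γ_w h₂² = 0.5×9.81×5.7² = 159.4. Total = 12.85+133.6+159.4 = 305.8 kN/m.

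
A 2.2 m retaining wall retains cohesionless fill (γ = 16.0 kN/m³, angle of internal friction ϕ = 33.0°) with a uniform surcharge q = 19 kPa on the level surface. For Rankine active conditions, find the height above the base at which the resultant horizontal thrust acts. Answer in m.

K_a = 0.2948.
Triangular part P₁ = ½K_aγH² = 11.41 at H/3 = 0.7333 m; rectangular part P₂ = K_a q H = 12.32 at H/2 = 1.100 m.
ȳ = (P₁·0.7333 + P₂·1.100)/(P₁+P₂) = 0.9237 m.

0.924 m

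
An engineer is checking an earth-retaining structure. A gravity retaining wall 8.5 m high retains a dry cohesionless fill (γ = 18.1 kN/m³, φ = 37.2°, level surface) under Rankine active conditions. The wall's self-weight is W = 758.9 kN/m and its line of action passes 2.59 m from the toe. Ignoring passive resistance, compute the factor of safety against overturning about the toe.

4.31

K_a = tan²(45° − 37.2°/2) = 0.2464.
P_a = ½K_aγH² = 0.5×0.2464×18.1×8.5² = 161.1 kN/m, acting at H/3 = 2.833 m above the base.
Overturning moment M_o = P_a × H/3 = 161.1 × 2.833 = 456.5.
Resisting moment M_r = W × 2.59 = 758.9 × 2.59 = 1966.
FS_overturning = M_r/M_o = 1966/456.5 = 4.306.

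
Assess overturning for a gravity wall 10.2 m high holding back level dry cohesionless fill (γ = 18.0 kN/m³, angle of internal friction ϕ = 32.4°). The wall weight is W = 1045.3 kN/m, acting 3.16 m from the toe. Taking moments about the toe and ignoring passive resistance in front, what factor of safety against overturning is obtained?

3.43

K_a = tan²(45° − 32.4°/2) = 0.3022.
P_a = ½K_aγH² = 0.5×0.3022×18.0×10.2² = 283.0 kN/m, acting at H/3 = 3.400 m above the base.
Overturning moment M_o = P_a × H/3 = 283.0 × 3.400 = 962.2.
Resisting moment M_r = W × 3.16 = 1045.3 × 3.16 = 3303.
FS_overturning = M_r/M_o = 3303/962.2 = 3.433.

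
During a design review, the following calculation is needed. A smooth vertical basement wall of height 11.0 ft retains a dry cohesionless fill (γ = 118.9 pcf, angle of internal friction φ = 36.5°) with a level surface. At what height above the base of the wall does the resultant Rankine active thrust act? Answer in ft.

K_a = 0.2541.
The pressure distribution is triangular, so the resultant acts at H/3 above the base = 11.0/3 = 3.667 ft.

3.67 ft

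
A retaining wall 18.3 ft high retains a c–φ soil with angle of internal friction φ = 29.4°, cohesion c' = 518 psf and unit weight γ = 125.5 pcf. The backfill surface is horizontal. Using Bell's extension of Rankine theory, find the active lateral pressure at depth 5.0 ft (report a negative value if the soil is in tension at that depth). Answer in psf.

-391 psf

K_a = (1 − sin φ)/(1 + sin φ) = 0.3415.
σ_a = K_a γ z − 2c√K_a = 0.3415×125.5×5.0 − 2×518×0.5844 = -391.1 psf.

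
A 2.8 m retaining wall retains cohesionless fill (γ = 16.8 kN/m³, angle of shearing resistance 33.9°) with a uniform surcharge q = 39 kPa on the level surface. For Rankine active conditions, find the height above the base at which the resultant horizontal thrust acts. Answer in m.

1.22 m

K_a = 0.2839.
Triangular part P₁ = ½K_aγH² = 18.70 at H/3 = 0.9333 m; rectangular part P₂ = K_a q H = 31.00 at H/2 = 1.400 m.
ȳ = (P₁·0.9333 + P₂·1.400)/(P₁+P₂) = 1.224 m.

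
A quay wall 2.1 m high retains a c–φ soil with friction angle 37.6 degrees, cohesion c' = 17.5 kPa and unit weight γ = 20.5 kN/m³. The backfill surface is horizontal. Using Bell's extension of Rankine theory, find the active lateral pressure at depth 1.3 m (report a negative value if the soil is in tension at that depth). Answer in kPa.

K_a = (1 − sin φ)/(1 + sin φ) = 0.2421.
σ_a = K_a γ z − 2c√K_a = 0.2421×20.5×1.3 − 2×17.5×0.4921 = -10.77 kPa.

-10.8 kPa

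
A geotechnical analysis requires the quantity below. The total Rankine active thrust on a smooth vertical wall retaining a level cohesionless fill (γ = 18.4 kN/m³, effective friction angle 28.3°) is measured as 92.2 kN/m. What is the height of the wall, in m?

5.30 m

K_a = 0.3568. P_a = ½ K_a γ H² ⇒ H = √(2P_a/(K_a γ)).
H = √(2×92.2/(0.3568×18.4)) = 5.300 m.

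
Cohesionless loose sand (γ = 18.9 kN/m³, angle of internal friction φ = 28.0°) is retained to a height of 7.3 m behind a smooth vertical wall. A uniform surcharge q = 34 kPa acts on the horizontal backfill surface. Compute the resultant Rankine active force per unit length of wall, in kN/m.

K_a = tan²(45° − φ/2) = 0.3610.
Soil triangle: ½ K_a γ H² = 0.5×0.3610×18.9×7.3² = 181.8 kN/m.
Surcharge rectangle: K_a q H = 0.3610×34×7.3 = 89.61 kN/m.
Total = 181.8 + 89.61 = 271.4 kN/m.

271 kN/m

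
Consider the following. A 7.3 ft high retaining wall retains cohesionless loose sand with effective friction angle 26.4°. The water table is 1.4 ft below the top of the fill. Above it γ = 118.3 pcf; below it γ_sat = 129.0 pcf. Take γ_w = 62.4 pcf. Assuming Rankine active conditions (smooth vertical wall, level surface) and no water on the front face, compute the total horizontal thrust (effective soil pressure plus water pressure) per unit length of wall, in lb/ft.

K_a = tan²(45° − φ/2) = 0.3844.
γ' = 129.0 − 62.4 = 66.60 pcf. Depth below WT = 5.9 ft.
σ'_h at WT = K_a γ d_w = 63.67 psf; at base = 63.67 + K_a γ' × 5.9 = 214.7 psf.
P₁ (0–1.4 ft) = ½×63.67×1.4 = 44.57. P₂ (1.4–7.3 ft) = ½(63.67+214.7)×5.9 = 821.3.
P_w = ½ γ_w h₂² = 0.5×62.4×5.9² = 1086. Total = 44.57+821.3+1086 = 1952 lb/ft.

1950 lb/ft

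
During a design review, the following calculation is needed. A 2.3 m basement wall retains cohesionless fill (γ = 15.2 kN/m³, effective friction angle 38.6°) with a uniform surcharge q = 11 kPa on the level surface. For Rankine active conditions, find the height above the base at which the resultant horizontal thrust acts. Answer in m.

K_a = 0.2316.
Triangular part P₁ = ½K_aγH² = 9.312 at H/3 = 0.7667 m; rectangular part P₂ = K_a q H = 5.860 at H/2 = 1.150 m.
ȳ = (P₁·0.7667 + P₂·1.150)/(P₁+P₂) = 0.9147 m.

0.915 m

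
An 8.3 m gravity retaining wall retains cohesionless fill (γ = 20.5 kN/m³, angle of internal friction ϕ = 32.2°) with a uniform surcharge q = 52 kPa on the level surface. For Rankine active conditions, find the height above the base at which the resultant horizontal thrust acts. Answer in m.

3.29 m

K_a = 0.3047.
Triangular part P₁ = ½K_aγH² = 215.2 at H/3 = 2.767 m; rectangular part P₂ = K_a q H = 131.5 at H/2 = 4.150 m.
ȳ = (P₁·2.767 + P₂·4.150)/(P₁+P₂) = 3.291 m.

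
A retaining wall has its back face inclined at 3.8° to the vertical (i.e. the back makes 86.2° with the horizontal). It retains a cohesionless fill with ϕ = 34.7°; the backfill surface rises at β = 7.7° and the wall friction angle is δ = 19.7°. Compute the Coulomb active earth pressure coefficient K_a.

0.302

K_a = sin²(α+φ) / [sin²α · sin(α−δ) · (1 + √{sin(φ+δ)sin(φ−β) / (sin(α−δ)sin(α+β))})²].
With α = 86.2°, φ = 34.7°, δ = 19.7°, β = 7.7°: K_a = 0.3016.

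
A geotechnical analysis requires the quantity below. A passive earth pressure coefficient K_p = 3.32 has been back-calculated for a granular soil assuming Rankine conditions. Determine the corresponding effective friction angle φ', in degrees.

32.5°

K_p = (1+sin φ)/(1−sin φ) ⇒ sin φ = (K_p − 1)/(K_p + 1) = 0.5370.
φ = arcsin(0.5370) = 32.48°.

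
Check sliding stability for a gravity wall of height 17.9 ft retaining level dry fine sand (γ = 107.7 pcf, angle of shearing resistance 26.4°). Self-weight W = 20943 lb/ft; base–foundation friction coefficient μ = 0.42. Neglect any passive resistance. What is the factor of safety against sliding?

1.33

K_a = tan²(45° − 26.4°/2) = 0.3844.
P_a = ½K_aγH² = 0.5×0.3844×107.7×17.9² = 6633 lb/ft, acting at H/3 = 5.967 ft above the base.
FS_sliding = μW / P_a = 0.42×20943 / 6633 = 1.326.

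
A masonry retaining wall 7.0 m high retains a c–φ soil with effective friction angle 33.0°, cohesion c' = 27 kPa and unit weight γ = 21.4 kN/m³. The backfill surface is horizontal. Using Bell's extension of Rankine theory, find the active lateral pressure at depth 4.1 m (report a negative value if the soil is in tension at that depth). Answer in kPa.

-3.45 kPa

K_a = (1 − sin φ)/(1 + sin φ) = 0.2948.
σ_a = K_a γ z − 2c√K_a = 0.2948×21.4×4.1 − 2×27×0.5430 = -3.454 kPa.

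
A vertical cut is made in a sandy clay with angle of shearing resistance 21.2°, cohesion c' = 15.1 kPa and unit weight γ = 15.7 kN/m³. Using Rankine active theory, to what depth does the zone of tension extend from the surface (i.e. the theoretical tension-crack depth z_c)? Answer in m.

2.81 m

K_a = tan²(45° − 21.2°/2) = 0.4688; √K_a = 0.6847.
The active pressure is zero where K_a γ z = 2c√K_a, so z_c = 2c/(γ√K_a) = 2×15.1/(15.7×0.6847) = 2.809 m.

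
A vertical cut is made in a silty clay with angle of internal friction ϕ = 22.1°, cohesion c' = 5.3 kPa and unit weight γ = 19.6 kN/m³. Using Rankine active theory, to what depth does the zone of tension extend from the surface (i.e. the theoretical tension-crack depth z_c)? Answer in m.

0.803 m

K_a = tan²(45° − 22.1°/2) = 0.4533; √K_a = 0.6732.
The active pressure is zero where K_a γ z = 2c√K_a, so z_c = 2c/(γ√K_a) = 2×5.3/(19.6×0.6732) = 0.8033 m.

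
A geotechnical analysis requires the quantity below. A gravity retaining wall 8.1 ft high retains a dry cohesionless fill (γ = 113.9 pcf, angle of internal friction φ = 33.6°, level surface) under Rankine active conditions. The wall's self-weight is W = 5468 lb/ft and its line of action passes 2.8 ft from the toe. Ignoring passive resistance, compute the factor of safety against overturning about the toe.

5.28

K_a = tan²(45° − 33.6°/2) = 0.2875.
P_a = ½K_aγH² = 0.5×0.2875×113.9×8.1² = 1074 lb/ft, acting at H/3 = 2.700 ft above the base.
Overturning moment M_o = P_a × H/3 = 1074 × 2.700 = 2901.
Resisting moment M_r = W × 2.8 = 5468 × 2.8 = 15310.
FS_overturning = M_r/M_o = 15310/2901 = 5.279.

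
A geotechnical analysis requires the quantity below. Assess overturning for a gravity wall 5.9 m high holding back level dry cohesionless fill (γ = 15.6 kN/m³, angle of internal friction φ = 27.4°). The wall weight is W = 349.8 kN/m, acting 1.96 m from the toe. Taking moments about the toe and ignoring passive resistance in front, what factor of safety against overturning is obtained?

K_a = tan²(45° − 27.4°/2) = 0.3697.
P_a = ½K_aγH² = 0.5×0.3697×15.6×5.9² = 100.4 kN/m, acting at H/3 = 1.967 m above the base.
Overturning moment M_o = P_a × H/3 = 100.4 × 1.967 = 197.4.
Resisting moment M_r = W × 1.96 = 349.8 × 1.96 = 685.6.
FS_overturning = M_r/M_o = 685.6/197.4 = 3.473.

3.47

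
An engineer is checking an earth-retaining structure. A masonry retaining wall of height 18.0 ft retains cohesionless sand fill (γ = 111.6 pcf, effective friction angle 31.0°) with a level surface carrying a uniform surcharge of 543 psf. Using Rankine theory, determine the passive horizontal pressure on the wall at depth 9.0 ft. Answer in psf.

K_p = (1 + sin φ)/(1 − sin φ) = 3.124.
σ_v = γz + q = 111.6 × 9.0 + 543 = 1547 psf.
σ_h = K_p σ_v = 3.124 × 1547 = 4834 psf.

4830 psf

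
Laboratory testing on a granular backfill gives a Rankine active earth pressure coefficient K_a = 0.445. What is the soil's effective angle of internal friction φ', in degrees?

22.6°

K_a = tan²(45° − φ/2) ⇒ 45° − φ/2 = arctan(√0.445) = 33.71°.
φ = 2(45° − 33.71°) = 22.59°.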